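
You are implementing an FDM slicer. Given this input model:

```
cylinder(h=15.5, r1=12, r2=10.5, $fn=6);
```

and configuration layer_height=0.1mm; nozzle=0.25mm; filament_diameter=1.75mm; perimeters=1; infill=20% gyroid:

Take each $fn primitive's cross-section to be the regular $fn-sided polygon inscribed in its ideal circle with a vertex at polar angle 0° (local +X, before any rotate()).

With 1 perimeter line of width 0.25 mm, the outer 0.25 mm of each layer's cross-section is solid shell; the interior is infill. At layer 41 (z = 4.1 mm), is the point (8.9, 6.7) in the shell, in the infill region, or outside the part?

outside

At z = 4.1 mm: the cone: at t=0.265 of its height the radius interpolates to r₁+(r₂−r₁)t = 11.603, giving a regular 6-gon of that circumradius. Overall, the cross-section is a single solid region. The nearest boundary edge runs (11.60, 0.00)→(5.80, 10.05); distance from the point to it = 1.01 mm. The point is not inside any of the regions above, so it lies outside the cross-section (1.01 mm from the nearest boundary).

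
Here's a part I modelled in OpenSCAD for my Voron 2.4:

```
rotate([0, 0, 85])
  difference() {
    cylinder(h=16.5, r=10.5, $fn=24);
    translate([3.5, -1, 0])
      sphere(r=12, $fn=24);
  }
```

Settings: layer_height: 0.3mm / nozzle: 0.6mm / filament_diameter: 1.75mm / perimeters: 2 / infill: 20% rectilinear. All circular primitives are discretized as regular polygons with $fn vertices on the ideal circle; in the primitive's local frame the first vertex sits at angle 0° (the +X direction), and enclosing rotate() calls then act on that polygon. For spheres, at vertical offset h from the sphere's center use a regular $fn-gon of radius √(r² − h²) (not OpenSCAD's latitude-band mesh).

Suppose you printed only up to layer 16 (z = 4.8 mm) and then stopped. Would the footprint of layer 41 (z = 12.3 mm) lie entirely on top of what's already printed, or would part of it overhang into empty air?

part overhangs

Compare the two slices. At z = 4.8: the r=10.5 cylinder contributes a regular 24-gon of circumradius 10.5 (area = (24/2)·10.500²·sin(360°/24) = 342.42 mm²); the sphere at (3.5, -1): section is a regular 24-gon, circumradius = √(r²−h²) = √(12²−4.8²) = 10.998 (area = (24/2)·10.998²·sin(360°/24) = 375.68 mm²); Taking the first minus the rest: starting from the r=10.5 cylinder (342.42 mm²), the r=12 sphere at (3.5, -1) partially overlaps it — only the 280.83 mm² overlap (of its 375.68 mm²) is removed, clipping the outline — area = 61.59 mm²; (rotated 85° about Z; rotation is an isometry so areas/perimeters/island counts are preserved). At z = 12.3: the r=10.5 cylinder contributes a regular 24-gon of circumradius 10.5 (area = (24/2)·10.500²·sin(360°/24) = 342.42 mm²); the sphere at (3.5, -1) is absent (|z−center|=12.300 > r=12); Subtracting the remaining from the first: none of the subtracted shapes is present at this height, so the r=10.5 cylinder is unchanged — area = 342.42 mm²; (whole slice rotated 85° about Z — lengths, areas and connectivity unchanged). Checking containment: at z = 12.3 the cross-section extends beyond the z = 4.8 cross-section by about 280.83 mm².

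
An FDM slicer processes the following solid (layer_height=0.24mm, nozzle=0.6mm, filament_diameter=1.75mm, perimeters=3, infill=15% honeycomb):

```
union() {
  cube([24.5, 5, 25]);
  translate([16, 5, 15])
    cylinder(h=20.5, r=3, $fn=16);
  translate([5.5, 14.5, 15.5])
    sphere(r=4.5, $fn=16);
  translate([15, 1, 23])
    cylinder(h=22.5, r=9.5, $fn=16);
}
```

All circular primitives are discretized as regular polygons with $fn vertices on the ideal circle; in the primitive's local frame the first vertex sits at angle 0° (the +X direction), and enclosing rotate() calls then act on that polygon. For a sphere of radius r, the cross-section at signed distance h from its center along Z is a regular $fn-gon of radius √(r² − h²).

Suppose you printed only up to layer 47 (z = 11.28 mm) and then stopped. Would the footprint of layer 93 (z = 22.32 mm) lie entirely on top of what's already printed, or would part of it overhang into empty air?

Compare the two slices. At z = 11.28: the cube (footprint 24.5×5) is included at this height (area 122.50 mm²); the cylinder at (16, 5) does not reach this height (z outside [15, 35.5]); the sphere at (5.5, 14.5): section is a regular 16-gon, circumradius = √(r²−h²) = √(4.5²−4.22²) = 1.563 (area = (16/2)·1.563²·sin(360°/16) = 7.47 mm²); the cylinder at (15, 1) is absent (z outside [23, 45.5]); Merging all regions: the 2 present regions are separate (no shared area or edge), so areas and boundary lengths simply add and each stays a separate island — area = 129.97 mm². At z = 22.32: the 24.5×5 cube contributes its full rectangle (area 122.50 mm²); the cylinder at (16, 5): section is a regular 16-gon, circumradius r=3 (area = (16/2)·3.000²·sin(360°/16) = 27.55 mm²); the sphere at (5.5, 14.5) does not reach this height (|z−center|=6.820 > r=4.5); the cylinder at (15, 1) is not intersected at this z (z outside [23, 45.5]); Taking the union: the regions partially overlap — summed areas 150.05 mm² minus the doubly-counted overlap 13.78 mm² gives 136.28 mm² — area = 136.28 mm². Checking containment: at z = 22.32 the cross-section extends beyond the z = 11.28 cross-section by about 13.78 mm².

part overhangs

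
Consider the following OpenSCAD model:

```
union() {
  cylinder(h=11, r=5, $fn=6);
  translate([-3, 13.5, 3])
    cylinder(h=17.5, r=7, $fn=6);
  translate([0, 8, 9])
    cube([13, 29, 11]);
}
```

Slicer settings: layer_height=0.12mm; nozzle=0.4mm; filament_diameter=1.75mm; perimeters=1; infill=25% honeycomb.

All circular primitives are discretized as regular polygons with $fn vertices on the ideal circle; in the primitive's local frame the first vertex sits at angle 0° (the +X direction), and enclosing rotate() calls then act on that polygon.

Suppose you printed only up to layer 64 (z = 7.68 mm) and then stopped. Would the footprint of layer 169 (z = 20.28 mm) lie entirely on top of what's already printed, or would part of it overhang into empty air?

entirely on top

Compare the two slices. At z = 7.68: the cylinder: section is a regular 6-gon, circumradius r=5 (area = (6/2)·5.000²·sin(360°/6) = 64.95 mm²); the r=7 cylinder at (-3, 13.5) contributes a regular 6-gon of circumradius 7 (area = (6/2)·7.000²·sin(360°/6) = 127.31 mm²); the cube at (0, 8) is not intersected at this z (z outside [9, 20]); Merging all regions: the 2 present regions are separate (no shared area or edge), so areas and boundary lengths simply add and each stays a separate island — area = 192.26 mm². At z = 20.28: the cylinder is not intersected at this z (z outside [0, 11]); the r=7 cylinder at (-3, 13.5) gives a regular 6-gon of circumradius 7 (constant along its height) (area = (6/2)·7.000²·sin(360°/6) = 127.31 mm²); the cube at (0, 8) is absent (z outside [9, 20]); Combining (union): only the r=7 cylinder at (-3, 13.5) is present, so the union is just that shape — area = 127.31 mm². Checking containment: the cross-section at z = 20.28 is a subset of the cross-section at z = 7.68.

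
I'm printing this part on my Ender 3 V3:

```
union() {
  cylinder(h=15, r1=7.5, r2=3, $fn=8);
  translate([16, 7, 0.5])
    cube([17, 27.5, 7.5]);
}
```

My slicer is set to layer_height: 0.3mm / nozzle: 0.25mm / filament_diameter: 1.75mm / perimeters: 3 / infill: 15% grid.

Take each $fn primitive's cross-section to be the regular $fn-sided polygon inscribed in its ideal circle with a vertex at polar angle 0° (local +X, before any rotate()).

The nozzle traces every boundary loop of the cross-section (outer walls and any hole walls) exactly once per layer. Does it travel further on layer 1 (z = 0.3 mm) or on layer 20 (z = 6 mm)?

Layer 1 (z = 0.3): the cone contributes a regular 8-gon of circumradius 7.410 (interpolated between r1=7.5 and r2=3 at t=0.020) (perimeter = 2·8·7.410·sin(180°/8) = 45.37 mm); the cube at (16, 7) is not intersected at this z (z outside [0.5, 8]); Combining (union): only the cone is present, so the union is just that shape — boundary = 45.37 mm. So its perimeter = 45.37 mm. Layer 20 (z = 6): the cone: at t=0.400 of its height the radius interpolates to r₁+(r₂−r₁)t = 5.700, giving a regular 8-gon of that circumradius (perimeter = 2·8·5.700·sin(180°/8) = 34.90 mm); the cube at (16, 7) (footprint 17×27.5) is included at this height (perimeter 89.00 mm); Merging all regions: the 2 present regions are separate (no shared area or edge), so areas and boundary lengths simply add and each stays a separate island — boundary = 123.90 mm. So its perimeter = 123.90 mm. Layer 20 is larger (123.90 vs 45.37 mm).

layer 20 (z = 6 mm)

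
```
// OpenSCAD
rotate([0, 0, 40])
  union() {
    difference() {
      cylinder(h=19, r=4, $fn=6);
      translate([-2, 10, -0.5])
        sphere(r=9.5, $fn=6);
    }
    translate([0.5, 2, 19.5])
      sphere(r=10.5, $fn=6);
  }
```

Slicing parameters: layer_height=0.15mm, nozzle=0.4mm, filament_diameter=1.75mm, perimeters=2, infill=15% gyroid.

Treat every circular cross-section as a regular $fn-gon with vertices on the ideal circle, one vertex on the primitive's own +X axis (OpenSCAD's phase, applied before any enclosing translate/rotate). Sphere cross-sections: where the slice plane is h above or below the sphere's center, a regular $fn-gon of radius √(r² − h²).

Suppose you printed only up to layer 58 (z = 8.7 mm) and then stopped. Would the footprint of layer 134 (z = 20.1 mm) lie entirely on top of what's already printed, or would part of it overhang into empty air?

Compare the two slices. At z = 8.7: the cylinder: section is a regular 6-gon, circumradius r=4 (area = (6/2)·4.000²·sin(360°/6) = 41.57 mm²); the sphere at (-2, 10): section is a regular 6-gon, circumradius = √(r²−h²) = √(9.5²−9.2²) = 2.369 (area = (6/2)·2.369²·sin(360°/6) = 14.58 mm²); After the difference (first − rest): starting from the r=4 cylinder (41.57 mm²), the r=9.5 sphere at (-2, 10) misses the remaining region (no effect) — area = 41.57 mm²; the sphere at (0.5, 2) is not intersected at this z (|z−center|=10.800 > r=10.5); Merging all regions: only the result so far is present, so the union is just that shape — area = 41.57 mm²; (rotated 40° about Z; rotation is an isometry so areas/perimeters/island counts are preserved). At z = 20.1: the cylinder does not reach this height (z outside [0, 19]); the sphere at (-2, 10) is not intersected at this z (|z−center|=20.600 > r=9.5); After the difference (first − rest): the first operand is absent here, so nothing remains; the r=10.5 sphere at (0.5, 2) slices to a regular 6-gon of circumradius 10.483 (√(r²−h²) with h=0.6 from center) (area = (6/2)·10.483²·sin(360°/6) = 285.50 mm²); Taking the union: only the r=10.5 sphere at (0.5, 2) is present, so the union is just that shape — area = 285.50 mm²; (rotated 40° about Z; rotation is an isometry so areas/perimeters/island counts are preserved). Checking containment: at z = 20.1 the cross-section extends beyond the z = 8.7 cross-section by about 243.93 mm².

part overhangs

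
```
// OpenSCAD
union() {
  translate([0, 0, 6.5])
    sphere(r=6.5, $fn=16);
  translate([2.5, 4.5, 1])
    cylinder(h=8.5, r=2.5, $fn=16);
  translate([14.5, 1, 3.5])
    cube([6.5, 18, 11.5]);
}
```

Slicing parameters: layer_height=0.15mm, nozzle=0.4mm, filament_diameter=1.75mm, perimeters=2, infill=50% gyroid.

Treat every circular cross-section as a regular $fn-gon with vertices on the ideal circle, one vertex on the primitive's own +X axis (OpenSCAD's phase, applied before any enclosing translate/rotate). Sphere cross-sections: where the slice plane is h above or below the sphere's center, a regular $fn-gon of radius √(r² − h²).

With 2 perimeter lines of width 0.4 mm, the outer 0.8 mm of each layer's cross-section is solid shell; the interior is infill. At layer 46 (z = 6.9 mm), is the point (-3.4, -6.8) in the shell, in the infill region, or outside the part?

At z = 6.9 mm: the r=6.5 sphere contributes a regular 16-gon of circumradius √(6.5²−0.4²) = 6.488; the cylinder at (2.5, 4.5): section is a regular 16-gon, circumradius r=2.5; the cube at (14.5, 1) (footprint 6.5×18) is included at this height; Taking the union: the regions partially overlap (shared area 14.91 mm²), so overlapping operands fuse into one piece — 2 connected regions. Overall, the cross-section has 2 separate islands. The nearest boundary edge runs (-2.48, -5.99)→(-4.59, -4.59); distance from the point to it = 1.18 mm. The point is not inside any of the regions above, so it lies outside the cross-section (1.18 mm from the nearest boundary).

outside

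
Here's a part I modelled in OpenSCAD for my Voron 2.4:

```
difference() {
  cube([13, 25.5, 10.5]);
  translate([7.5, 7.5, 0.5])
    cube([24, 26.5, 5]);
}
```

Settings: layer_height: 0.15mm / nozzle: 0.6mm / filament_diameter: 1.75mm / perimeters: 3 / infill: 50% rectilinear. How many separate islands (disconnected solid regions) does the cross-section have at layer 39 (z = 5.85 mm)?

1

At z = 5.85 mm: the 13×25.5 cube contributes its full rectangle; the cube at (7.5, 7.5) is absent (z outside [0.5, 5.5]); Taking the first minus the rest: none of the subtracted shapes is present at this height, so the 13×25.5 cube is unchanged — 1 connected region. Overall, the cross-section is a single solid region. Island count = 1.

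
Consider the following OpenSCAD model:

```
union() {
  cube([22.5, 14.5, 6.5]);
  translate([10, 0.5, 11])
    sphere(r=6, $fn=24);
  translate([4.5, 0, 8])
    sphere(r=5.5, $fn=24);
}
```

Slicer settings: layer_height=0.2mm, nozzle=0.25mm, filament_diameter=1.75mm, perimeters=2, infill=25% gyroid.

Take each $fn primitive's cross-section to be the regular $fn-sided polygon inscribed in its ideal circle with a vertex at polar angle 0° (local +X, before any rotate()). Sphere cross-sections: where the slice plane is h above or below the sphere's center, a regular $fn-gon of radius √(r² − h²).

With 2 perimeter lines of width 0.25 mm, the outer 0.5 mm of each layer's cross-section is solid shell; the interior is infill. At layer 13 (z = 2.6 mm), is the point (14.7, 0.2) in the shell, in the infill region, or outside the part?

shell

At z = 2.6 mm: the 22.5×14.5 cube contributes its full rectangle; the sphere at (10, 0.5) does not reach this height (|z−center|=8.400 > r=6); the r=5.5 sphere at (4.5, 0) slices to a regular 24-gon of circumradius 1.044 (√(r²−h²) with h=5.4 from center); Merging all regions: the regions partially overlap (shared area 1.69 mm²), so overlapping operands fuse into one piece — 1 connected region. Overall, the cross-section is a single solid region. The nearest boundary edge runs (22.50, 0.00)→(5.54, 0.00); distance from the point to it = 0.20 mm. The point is inside the cross-section, 0.20 mm from the nearest boundary — within the 0.5 mm shell band (2 × 0.25).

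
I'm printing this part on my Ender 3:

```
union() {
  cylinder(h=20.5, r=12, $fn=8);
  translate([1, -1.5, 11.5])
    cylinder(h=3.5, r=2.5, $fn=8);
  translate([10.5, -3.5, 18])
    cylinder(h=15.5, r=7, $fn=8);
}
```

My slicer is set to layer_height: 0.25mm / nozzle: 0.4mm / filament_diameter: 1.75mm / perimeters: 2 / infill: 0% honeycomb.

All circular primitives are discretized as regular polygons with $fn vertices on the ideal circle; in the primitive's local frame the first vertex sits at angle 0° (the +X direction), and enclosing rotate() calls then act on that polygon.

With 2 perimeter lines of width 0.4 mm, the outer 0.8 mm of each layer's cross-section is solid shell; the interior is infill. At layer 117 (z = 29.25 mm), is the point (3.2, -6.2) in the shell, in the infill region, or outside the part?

outside

At z = 29.25 mm: the cylinder is absent (z outside [0, 20.5]); the cylinder at (1, -1.5) is absent (z outside [11.5, 15]); the cylinder at (10.5, -3.5): section is a regular 8-gon, circumradius r=7; Combining (union): only the r=7 cylinder at (10.5, -3.5) is present, so the union is just that shape — 1 connected region. Overall, the cross-section is a single solid region. The nearest boundary edge runs (3.50, -3.50)→(5.55, -8.45); distance from the point to it = 1.31 mm. The point is not inside any of the regions above, so it lies outside the cross-section (1.31 mm from the nearest boundary).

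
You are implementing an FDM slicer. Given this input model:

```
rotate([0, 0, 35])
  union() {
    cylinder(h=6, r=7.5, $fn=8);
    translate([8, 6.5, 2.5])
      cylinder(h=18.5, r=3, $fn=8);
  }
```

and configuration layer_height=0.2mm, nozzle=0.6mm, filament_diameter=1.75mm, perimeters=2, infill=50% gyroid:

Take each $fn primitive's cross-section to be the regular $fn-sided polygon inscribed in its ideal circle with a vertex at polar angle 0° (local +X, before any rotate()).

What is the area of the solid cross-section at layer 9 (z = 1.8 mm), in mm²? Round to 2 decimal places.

159.10 mm²

At z = 1.8 mm: the cylinder: section is a regular 8-gon, circumradius r=7.5 (area = (8/2)·7.500²·sin(360°/8) = 159.10 mm²); the cylinder at (8, 6.5) is not intersected at this z (z outside [2.5, 21]); Combining (union): only the r=7.5 cylinder is present, so the union is just that shape — area = 159.10 mm²; (whole slice rotated 35° about Z — lengths, areas and connectivity unchanged). Overall, the cross-section is a single solid region. Net area = 159.10 mm².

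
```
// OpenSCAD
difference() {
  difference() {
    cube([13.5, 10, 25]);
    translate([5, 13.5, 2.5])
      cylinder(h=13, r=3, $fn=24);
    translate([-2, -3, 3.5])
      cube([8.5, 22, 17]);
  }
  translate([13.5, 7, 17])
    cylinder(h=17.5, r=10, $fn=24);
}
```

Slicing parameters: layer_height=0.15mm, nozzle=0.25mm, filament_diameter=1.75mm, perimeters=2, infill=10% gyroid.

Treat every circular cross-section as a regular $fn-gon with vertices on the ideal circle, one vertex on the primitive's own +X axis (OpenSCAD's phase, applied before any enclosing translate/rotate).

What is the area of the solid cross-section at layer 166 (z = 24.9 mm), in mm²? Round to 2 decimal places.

At z = 24.9 mm: the cube is present — its section is the full 13.5×10 rectangle (area 135.00 mm²); the cylinder at (5, 13.5) does not reach this height (z outside [2.5, 15.5]); the cube at (-2, -3) is not intersected at this z (z outside [3.5, 20.5]); After the difference (first − rest): none of the subtracted shapes is present at this height, so the 13.5×10 cube is unchanged — area = 135.00 mm²; the r=10 cylinder at (13.5, 7) contributes a regular 24-gon of circumradius 10 (area = (24/2)·10.000²·sin(360°/24) = 310.58 mm²); After the difference (first − rest): starting from the result so far (135.00 mm²), the r=10 cylinder at (13.5, 7) partially overlaps it — only the 92.70 mm² overlap (of its 310.58 mm²) is removed, clipping the outline — area = 42.30 mm². Overall, the cross-section is a single solid region. Net area = 42.30 mm².

42.30 mm²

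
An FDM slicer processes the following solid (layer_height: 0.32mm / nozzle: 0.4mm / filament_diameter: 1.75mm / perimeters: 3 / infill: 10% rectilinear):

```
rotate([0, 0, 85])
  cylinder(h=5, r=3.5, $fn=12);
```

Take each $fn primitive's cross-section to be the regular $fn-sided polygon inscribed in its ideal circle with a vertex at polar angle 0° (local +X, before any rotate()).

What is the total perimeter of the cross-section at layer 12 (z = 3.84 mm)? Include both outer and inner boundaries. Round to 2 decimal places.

21.74 mm

At z = 3.84 mm: the r=3.5 cylinder gives a regular 12-gon of circumradius 3.5 (constant along its height) (perimeter = 2·12·3.500·sin(180°/12) = 21.74 mm); (rotated 85° about Z; rotation is an isometry so areas/perimeters/island counts are preserved). Overall, the cross-section is a single solid region. Total boundary length (outer) = 21.74 mm.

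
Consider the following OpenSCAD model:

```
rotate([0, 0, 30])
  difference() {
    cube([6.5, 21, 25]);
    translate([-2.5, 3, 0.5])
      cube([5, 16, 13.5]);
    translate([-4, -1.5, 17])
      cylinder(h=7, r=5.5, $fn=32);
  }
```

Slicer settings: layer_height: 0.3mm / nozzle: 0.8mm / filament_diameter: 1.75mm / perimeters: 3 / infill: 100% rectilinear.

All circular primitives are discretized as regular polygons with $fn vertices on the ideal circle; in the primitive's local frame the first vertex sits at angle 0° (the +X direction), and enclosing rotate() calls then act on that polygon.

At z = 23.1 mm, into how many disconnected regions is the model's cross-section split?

At z = 23.1 mm: the 6.5×21 cube contributes its full rectangle; the cube at (-2.5, 3) is absent (z outside [0.5, 14]); the cylinder at (-4, -1.5): section is a regular 32-gon, circumradius r=5.5; Subtracting the remaining from the first: starting from the 6.5×21 cube, the r=5.5 cylinder at (-4, -1.5) partially overlaps it — only the 1.70 mm² overlap (of its 94.42 mm²) is removed, clipping the outline — 1 connected region; (rotated 30° about Z; rotation is an isometry so areas/perimeters/island counts are preserved). The result has 1 disconnected region.

1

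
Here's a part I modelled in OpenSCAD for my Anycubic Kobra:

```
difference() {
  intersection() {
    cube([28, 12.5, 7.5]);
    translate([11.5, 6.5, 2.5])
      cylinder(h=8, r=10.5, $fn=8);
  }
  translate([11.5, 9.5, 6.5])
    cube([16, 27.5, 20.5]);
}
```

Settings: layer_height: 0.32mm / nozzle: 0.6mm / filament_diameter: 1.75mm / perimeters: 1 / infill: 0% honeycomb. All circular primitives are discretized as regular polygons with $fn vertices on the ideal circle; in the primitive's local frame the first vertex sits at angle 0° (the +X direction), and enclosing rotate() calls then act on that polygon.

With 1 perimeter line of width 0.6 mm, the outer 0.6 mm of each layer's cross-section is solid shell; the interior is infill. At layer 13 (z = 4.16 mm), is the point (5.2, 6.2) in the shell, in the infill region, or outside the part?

At z = 4.16 mm: the cube is present — its section is the full 28×12.5 rectangle; the r=10.5 cylinder at (11.5, 6.5) gives a regular 8-gon of circumradius 10.5 (constant along its height); After intersecting: the r=10.5 cylinder at (11.5, 6.5) partially overlaps the 28×12.5 cube; clipping to the common part keeps 230.09 mm² — 1 connected region; the cube at (11.5, 9.5) does not reach this height (z outside [6.5, 27]); Subtracting the remaining from the first: none of the subtracted shapes is present at this height, so that combined region is unchanged — 1 connected region. Overall, the cross-section is a single solid region. The nearest boundary edge runs (3.69, 0.00)→(1.00, 6.50); distance from the point to it = 3.77 mm. The point is inside the cross-section and 3.77 mm from the nearest boundary — more than the 0.6 mm shell width (1 × 0.6), so it's in the infill interior.

infill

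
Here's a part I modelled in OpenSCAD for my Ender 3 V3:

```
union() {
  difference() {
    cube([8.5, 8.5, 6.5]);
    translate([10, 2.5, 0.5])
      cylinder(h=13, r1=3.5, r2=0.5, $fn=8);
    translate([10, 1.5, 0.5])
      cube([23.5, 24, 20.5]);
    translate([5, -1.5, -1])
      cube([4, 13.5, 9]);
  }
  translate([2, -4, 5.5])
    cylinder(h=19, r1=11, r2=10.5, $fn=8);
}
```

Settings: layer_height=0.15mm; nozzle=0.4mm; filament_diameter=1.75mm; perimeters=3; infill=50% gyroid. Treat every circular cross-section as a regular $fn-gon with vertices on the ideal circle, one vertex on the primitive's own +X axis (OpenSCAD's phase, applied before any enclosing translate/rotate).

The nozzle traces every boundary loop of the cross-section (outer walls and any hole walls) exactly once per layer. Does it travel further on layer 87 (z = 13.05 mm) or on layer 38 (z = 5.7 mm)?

Layer 87 (z = 13.05): the cube is not intersected at this z (z outside [0, 6.5]); the cone at (10, 2.5) contributes a regular 8-gon of circumradius 0.604 (interpolated between r1=3.5 and r2=0.5 at t=0.965) (perimeter = 2·8·0.604·sin(180°/8) = 3.70 mm); the cube at (10, 1.5) (footprint 23.5×24) is included at this height (perimeter 95.00 mm); the cube at (5, -1.5) is absent (z outside [-1, 8]); Taking the first minus the rest: the first operand is absent here, so nothing remains; the cone at (2, -4) (r1=11→r2=10.5) has section circumradius 10.801 here — a regular 8-gon (perimeter = 2·8·10.801·sin(180°/8) = 66.14 mm); Merging all regions: only the cone at (2, -4) is present, so the union is just that shape — boundary = 66.14 mm. So its perimeter = 66.14 mm. Layer 38 (z = 5.7): the cube is present — its section is the full 8.5×8.5 rectangle (perimeter 34.00 mm); the cone at (10, 2.5) (r1=3.5→r2=0.5) has section circumradius 2.300 here — a regular 8-gon (perimeter = 2·8·2.300·sin(180°/8) = 14.08 mm); the cube at (10, 1.5) (footprint 23.5×24) is included at this height (perimeter 95.00 mm); the 4×13.5 cube at (5, -1.5) contributes its full rectangle (perimeter 35.00 mm); Subtracting the remaining from the first: starting from the 8.5×8.5 cube, the cone at (10, 2.5) partially overlaps it — only the 1.51 mm² overlap (of its 14.96 mm²) is removed, clipping the outline; the 23.5×24 cube at (10, 1.5) misses the remaining region (no effect); the 4×13.5 cube at (5, -1.5) partially overlaps it — only the 28.24 mm² overlap (of its 54.00 mm²) is removed, clipping the outline — boundary = 27.00 mm; the cone at (2, -4): at t=0.011 of its height the radius interpolates to r₁+(r₂−r₁)t = 10.995, giving a regular 8-gon of that circumradius (perimeter = 2·8·10.995·sin(180°/8) = 67.32 mm); Combining (union): the regions partially overlap (shared area 32.28 mm²), so the edge portions inside another operand are dropped and the merged outline is re-measured after clipping — boundary = 71.99 mm. So its perimeter = 71.99 mm. Layer 38 is larger (71.99 vs 66.14 mm).

layer 38 (z = 5.7 mm)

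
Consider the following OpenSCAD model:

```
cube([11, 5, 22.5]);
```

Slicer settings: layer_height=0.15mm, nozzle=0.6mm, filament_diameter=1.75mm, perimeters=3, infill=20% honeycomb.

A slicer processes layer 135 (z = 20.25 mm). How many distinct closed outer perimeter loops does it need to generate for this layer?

1

At z = 20.25 mm: the cube (footprint 11×5) is included at this height. The result has 1 disconnected region.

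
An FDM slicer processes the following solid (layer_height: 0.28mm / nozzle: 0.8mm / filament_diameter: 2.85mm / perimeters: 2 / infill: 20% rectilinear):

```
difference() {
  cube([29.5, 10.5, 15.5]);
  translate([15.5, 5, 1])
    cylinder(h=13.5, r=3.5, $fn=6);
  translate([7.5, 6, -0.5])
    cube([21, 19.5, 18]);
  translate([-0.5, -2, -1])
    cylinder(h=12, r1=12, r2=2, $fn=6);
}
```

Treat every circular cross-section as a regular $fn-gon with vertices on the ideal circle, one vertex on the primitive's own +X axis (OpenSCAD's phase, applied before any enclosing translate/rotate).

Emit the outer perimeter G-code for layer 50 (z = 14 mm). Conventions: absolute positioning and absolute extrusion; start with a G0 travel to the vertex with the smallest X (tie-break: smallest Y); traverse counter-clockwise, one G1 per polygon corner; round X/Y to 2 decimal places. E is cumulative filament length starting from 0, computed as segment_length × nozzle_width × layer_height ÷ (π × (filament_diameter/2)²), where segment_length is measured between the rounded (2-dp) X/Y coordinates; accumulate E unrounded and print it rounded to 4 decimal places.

G0 X0.00 Y0.00 Z14.00
G1 X29.50 Y0.00 E1.0358
G1 X29.50 Y10.50 E1.4045
G1 X28.50 Y10.50 E1.4396
G1 X28.50 Y6.00 E1.5976
G1 X18.42 Y6.00 E1.9516
G1 X19.00 Y5.00 E1.9922
G1 X17.25 Y1.97 E2.1150
G1 X13.75 Y1.97 E2.2379
G1 X12.00 Y5.00 E2.3608
G1 X12.58 Y6.00 E2.4014
G1 X7.50 Y6.00 E2.5798
G1 X7.50 Y10.50 E2.7378
G1 X0.00 Y10.50 E3.0011
G1 X0.00 Y0.00 E3.3698

At z = 14 mm: the cube is present — its section is the full 29.5×10.5 rectangle; the r=3.5 cylinder at (15.5, 5) gives a regular 6-gon of circumradius 3.5 (constant along its height); the cube at (7.5, 6) is present — its section is the full 21×19.5 rectangle; the cone at (-0.5, -2) is not intersected at this z (z outside [-1, 11]); Subtracting the remaining from the first: starting from the 29.5×10.5 cube, the r=3.5 cylinder at (15.5, 5) lies wholly inside it (removes its full 31.83 mm² and its 21.00 mm outline becomes a hole wall); the 21×19.5 cube at (7.5, 6) partially overlaps it — only the 85.01 mm² overlap (of its 409.50 mm²) is removed, clipping the outline — 1 connected region. The outline is a single polygon with 14 vertices. Extrusion per mm of travel: 0.8 × 0.28 / (π × 1.425²) = 0.035113. Accumulating E over each segment gives final E = 3.3698.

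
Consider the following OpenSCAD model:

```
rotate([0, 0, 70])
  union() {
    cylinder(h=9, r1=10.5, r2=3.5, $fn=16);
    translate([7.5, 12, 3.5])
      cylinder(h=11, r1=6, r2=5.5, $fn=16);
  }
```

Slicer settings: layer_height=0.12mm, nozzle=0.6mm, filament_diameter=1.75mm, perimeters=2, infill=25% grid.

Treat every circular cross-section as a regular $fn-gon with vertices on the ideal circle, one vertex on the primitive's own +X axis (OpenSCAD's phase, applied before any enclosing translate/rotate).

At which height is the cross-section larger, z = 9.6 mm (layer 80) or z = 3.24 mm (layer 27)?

Layer 80 (z = 9.6): the cone is not intersected at this z (z outside [0, 9]); the cone at (7.5, 12) (r1=6→r2=5.5) has section circumradius 5.723 here — a regular 16-gon (area = (16/2)·5.723²·sin(360°/16) = 100.26 mm²); Combining (union): only the cone at (7.5, 12) is present, so the union is just that shape — area = 100.26 mm²; (rotated 70° about Z; rotation is an isometry so areas/perimeters/island counts are preserved). So its area = 100.26 mm². Layer 27 (z = 3.24): the cone contributes a regular 16-gon of circumradius 7.980 (interpolated between r1=10.5 and r2=3.5 at t=0.360) (area = (16/2)·7.980²·sin(360°/16) = 194.96 mm²); the cone at (7.5, 12) is absent (z outside [3.5, 14.5]); Merging all regions: only the cone is present, so the union is just that shape — area = 194.96 mm²; (whole slice rotated 70° about Z — lengths, areas and connectivity unchanged). So its area = 194.96 mm². Layer 27 is larger (194.96 vs 100.26 mm²).

layer 27 (z = 3.24 mm)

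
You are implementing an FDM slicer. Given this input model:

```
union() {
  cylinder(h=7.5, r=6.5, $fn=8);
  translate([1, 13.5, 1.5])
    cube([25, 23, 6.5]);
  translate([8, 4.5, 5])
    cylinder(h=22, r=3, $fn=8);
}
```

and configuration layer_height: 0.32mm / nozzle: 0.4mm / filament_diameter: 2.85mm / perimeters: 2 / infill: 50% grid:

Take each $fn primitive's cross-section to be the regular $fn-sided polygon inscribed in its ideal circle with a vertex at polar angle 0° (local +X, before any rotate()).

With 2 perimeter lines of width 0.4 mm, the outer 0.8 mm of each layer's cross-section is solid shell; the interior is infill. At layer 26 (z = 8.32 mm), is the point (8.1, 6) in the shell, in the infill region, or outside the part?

infill

At z = 8.32 mm: the cylinder is absent (z outside [0, 7.5]); the cube at (1, 13.5) is absent (z outside [1.5, 8]); the r=3 cylinder at (8, 4.5) contributes a regular 8-gon of circumradius 3; Merging all regions: only the r=3 cylinder at (8, 4.5) is present, so the union is just that shape — 1 connected region. Overall, the cross-section is a single solid region. The nearest boundary edge runs (10.12, 6.62)→(8.00, 7.50); distance from the point to it = 1.35 mm. The point is inside the cross-section and 1.35 mm from the nearest boundary — more than the 0.8 mm shell width (2 × 0.4), so it's in the infill interior.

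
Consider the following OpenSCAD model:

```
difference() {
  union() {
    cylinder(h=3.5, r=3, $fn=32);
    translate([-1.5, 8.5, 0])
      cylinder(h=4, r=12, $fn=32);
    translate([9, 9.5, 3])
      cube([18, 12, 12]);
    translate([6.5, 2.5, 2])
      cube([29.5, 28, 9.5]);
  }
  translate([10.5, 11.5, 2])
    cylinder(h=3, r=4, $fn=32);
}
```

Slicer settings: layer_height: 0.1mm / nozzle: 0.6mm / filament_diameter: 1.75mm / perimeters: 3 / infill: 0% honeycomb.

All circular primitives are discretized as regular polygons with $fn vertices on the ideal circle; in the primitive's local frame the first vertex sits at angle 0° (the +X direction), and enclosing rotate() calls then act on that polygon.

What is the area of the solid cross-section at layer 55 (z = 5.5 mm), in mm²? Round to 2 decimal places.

At z = 5.5 mm: the cylinder is not intersected at this z (z outside [0, 3.5]); the cylinder at (-1.5, 8.5) is not intersected at this z (z outside [0, 4]); the 18×12 cube at (9, 9.5) contributes its full rectangle (area 216.00 mm²); the 29.5×28 cube at (6.5, 2.5) contributes its full rectangle (area 826.00 mm²); Combining (union): the 18×12 cube at (9, 9.5) lies entirely inside the 29.5×28 cube at (6.5, 2.5), so the union is just the 29.5×28 cube at (6.5, 2.5) — area = 826.00 mm²; the cylinder at (10.5, 11.5) is not intersected at this z (z outside [2, 5]); After the difference (first − rest): none of the subtracted shapes is present at this height, so that combined region is unchanged — area = 826.00 mm². Overall, the cross-section is a single solid region. Net area = 826.00 mm².

826.00 mm²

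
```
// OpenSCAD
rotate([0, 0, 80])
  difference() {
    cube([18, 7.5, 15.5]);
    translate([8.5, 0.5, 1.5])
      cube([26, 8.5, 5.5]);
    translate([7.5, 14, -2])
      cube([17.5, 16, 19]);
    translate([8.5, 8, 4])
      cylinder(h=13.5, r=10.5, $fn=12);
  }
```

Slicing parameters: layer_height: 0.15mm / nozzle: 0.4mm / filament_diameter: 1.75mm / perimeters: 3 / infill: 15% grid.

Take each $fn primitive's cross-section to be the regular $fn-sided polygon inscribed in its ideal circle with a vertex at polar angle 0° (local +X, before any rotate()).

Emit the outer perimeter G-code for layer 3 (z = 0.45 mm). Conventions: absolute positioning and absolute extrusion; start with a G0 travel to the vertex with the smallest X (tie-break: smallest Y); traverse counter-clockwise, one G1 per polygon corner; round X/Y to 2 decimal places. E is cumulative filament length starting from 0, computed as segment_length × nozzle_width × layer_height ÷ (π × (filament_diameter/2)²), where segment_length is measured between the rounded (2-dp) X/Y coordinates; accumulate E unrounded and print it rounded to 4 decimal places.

At z = 0.45 mm: the cube (footprint 18×7.5) is included at this height; the cube at (8.5, 0.5) is absent (z outside [1.5, 7]); the cube at (7.5, 14) is present — its section is the full 17.5×16 rectangle; the cylinder at (8.5, 8) is absent (z outside [4, 17.5]); Taking the first minus the rest: starting from the 18×7.5 cube, the 17.5×16 cube at (7.5, 14) misses the remaining region (no effect) — 1 connected region; (rotated 80° about Z; rotation is an isometry so areas/perimeters/island counts are preserved). The outline is a single polygon with 4 vertices. Extrusion per mm of travel: 0.4 × 0.15 / (π × 0.875²) = 0.024945. Accumulating E over each segment gives final E = 1.2726.

G0 X-7.39 Y1.30 Z0.45
G1 X0.00 Y0.00 E0.1872
G1 X3.13 Y17.73 E0.6363
G1 X-4.26 Y19.03 E0.8235
G1 X-7.39 Y1.30 E1.2726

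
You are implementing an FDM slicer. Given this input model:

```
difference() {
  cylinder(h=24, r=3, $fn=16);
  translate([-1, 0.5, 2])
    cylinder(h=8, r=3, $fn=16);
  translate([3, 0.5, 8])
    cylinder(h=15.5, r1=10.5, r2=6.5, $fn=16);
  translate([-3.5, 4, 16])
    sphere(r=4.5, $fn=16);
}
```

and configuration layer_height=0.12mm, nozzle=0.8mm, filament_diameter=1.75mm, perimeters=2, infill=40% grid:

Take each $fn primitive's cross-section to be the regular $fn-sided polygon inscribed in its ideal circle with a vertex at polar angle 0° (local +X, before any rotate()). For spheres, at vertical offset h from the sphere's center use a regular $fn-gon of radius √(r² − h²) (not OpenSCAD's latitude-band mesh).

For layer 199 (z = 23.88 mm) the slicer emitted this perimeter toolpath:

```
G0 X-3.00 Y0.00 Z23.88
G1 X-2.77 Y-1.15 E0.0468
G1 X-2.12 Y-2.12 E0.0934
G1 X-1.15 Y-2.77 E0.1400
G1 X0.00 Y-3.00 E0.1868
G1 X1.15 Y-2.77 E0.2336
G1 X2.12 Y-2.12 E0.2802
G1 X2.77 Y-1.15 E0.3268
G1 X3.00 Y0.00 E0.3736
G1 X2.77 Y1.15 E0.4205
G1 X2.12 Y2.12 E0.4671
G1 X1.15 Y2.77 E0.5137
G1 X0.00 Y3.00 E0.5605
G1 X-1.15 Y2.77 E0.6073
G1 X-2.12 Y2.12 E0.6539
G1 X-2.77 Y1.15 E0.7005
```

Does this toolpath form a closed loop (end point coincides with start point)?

Start point (G0): (-3.00, 0.00). End point (last G1): the path does not return to the start — open.

no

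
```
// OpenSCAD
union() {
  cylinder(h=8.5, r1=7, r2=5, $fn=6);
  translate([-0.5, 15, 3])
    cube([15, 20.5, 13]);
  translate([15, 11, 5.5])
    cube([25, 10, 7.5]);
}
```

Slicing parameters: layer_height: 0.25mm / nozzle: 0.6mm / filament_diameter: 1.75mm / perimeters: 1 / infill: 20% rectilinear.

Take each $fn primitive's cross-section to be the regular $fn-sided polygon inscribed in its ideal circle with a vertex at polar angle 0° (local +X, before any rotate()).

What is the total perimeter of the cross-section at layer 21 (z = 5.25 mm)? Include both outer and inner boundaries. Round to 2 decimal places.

At z = 5.25 mm: the cone: at t=0.618 of its height the radius interpolates to r₁+(r₂−r₁)t = 5.765, giving a regular 6-gon of that circumradius (perimeter = 2·6·5.765·sin(180°/6) = 34.59 mm); the cube at (-0.5, 15) is present — its section is the full 15×20.5 rectangle (perimeter 71.00 mm); the cube at (15, 11) does not reach this height (z outside [5.5, 13]); Combining (union): the 2 present regions are separate (no shared area or edge), so areas and boundary lengths simply add and each stays a separate island — boundary = 105.59 mm. Overall, the cross-section has 2 separate islands. Total boundary length (outer) = 105.59 mm.

105.59 mm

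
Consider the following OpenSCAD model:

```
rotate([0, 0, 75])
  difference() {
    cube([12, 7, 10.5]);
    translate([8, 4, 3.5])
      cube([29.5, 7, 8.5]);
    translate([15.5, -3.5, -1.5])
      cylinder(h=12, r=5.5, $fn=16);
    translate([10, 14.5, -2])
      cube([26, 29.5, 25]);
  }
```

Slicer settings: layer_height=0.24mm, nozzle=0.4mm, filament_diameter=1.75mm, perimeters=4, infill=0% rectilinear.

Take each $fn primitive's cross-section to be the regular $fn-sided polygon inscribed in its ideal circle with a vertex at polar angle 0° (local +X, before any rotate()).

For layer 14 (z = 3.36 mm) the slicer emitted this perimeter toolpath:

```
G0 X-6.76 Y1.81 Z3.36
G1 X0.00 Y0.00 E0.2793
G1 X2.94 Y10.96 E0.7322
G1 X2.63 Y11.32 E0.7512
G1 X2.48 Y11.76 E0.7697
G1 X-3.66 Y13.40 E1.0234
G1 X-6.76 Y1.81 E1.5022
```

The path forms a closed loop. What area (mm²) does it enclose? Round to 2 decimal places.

Apply the shoelace formula to the sequence of (X, Y) vertices; enclosed area = 83.77 mm².

83.77 mm²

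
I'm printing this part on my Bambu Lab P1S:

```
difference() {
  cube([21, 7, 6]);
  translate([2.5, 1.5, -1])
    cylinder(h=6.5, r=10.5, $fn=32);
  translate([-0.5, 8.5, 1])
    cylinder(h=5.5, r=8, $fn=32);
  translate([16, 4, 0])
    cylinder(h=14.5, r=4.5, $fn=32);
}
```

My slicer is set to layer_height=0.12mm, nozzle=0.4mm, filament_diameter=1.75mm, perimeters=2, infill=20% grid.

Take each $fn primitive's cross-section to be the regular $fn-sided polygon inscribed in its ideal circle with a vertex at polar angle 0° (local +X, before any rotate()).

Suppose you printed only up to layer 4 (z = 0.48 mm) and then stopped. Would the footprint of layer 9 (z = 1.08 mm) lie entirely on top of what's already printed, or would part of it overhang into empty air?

entirely on top

Compare the two slices. At z = 0.48: the cube is present — its section is the full 21×7 rectangle (area 147.00 mm²); the r=10.5 cylinder at (2.5, 1.5) gives a regular 32-gon of circumradius 10.5 (constant along its height) (area = (32/2)·10.500²·sin(360°/32) = 344.14 mm²); the cylinder at (-0.5, 8.5) is absent (z outside [1, 6.5]); the cylinder at (16, 4): section is a regular 32-gon, circumradius r=4.5 (area = (32/2)·4.500²·sin(360°/32) = 63.21 mm²); Taking the first minus the rest: starting from the 21×7 cube (147.00 mm²), the r=10.5 cylinder at (2.5, 1.5) partially overlaps it — only the 87.93 mm² overlap (of its 344.14 mm²) is removed, clipping the outline; the r=4.5 cylinder at (16, 4) partially overlaps it — only the 50.59 mm² overlap (of its 63.21 mm²) is removed, clipping the outline — area = 8.48 mm². At z = 1.08: the cube (footprint 21×7) is included at this height (area 147.00 mm²); the r=10.5 cylinder at (2.5, 1.5) gives a regular 32-gon of circumradius 10.5 (constant along its height) (area = (32/2)·10.500²·sin(360°/32) = 344.14 mm²); the r=8 cylinder at (-0.5, 8.5) contributes a regular 32-gon of circumradius 8 (area = (32/2)·8.000²·sin(360°/32) = 199.77 mm²); the cylinder at (16, 4): section is a regular 32-gon, circumradius r=4.5 (area = (32/2)·4.500²·sin(360°/32) = 63.21 mm²); Taking the first minus the rest: starting from the 21×7 cube (147.00 mm²), the r=10.5 cylinder at (2.5, 1.5) partially overlaps it — only the 87.93 mm² overlap (of its 344.14 mm²) is removed, clipping the outline; the r=8 cylinder at (-0.5, 8.5) misses the remaining region (no effect); the r=4.5 cylinder at (16, 4) partially overlaps it — only the 50.59 mm² overlap (of its 63.21 mm²) is removed, clipping the outline — area = 8.48 mm². Checking containment: the cross-section at z = 1.08 is a subset of the cross-section at z = 0.48.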